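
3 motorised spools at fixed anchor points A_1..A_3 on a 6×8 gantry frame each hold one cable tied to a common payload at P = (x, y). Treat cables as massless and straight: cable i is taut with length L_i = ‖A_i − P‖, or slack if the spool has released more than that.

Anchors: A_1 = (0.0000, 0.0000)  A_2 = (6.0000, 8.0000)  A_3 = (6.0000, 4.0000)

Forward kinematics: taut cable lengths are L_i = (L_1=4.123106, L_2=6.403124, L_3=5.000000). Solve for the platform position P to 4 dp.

expand ‖A_i−P‖²=L_i² and subtract eq 1 (c_i ≔ ‖A_i‖²−L_i²)
c_1 = 0.0000+0.0000−17.0000 = -17.0000
eq1−eq2 → [-12.0000  -16.0000]·P = -76.0000
eq1−eq3 → [-12.0000  -8.0000]·P = -44.0000
2×2 solve → P = (1.0000, 4.0000)

(1.0000, 4.0000)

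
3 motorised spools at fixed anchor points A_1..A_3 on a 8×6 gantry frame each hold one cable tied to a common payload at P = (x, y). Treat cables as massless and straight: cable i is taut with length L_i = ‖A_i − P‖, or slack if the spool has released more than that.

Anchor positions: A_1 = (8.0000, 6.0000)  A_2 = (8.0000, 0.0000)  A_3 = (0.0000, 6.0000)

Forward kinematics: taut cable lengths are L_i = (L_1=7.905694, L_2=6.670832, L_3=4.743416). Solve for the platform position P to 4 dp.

each cable: (A_i−P)·(A_i−P) = L_i²; let c_i = ‖A_i‖²−L_i²
c_1 = 64.0000+36.0000−62.5000 = 37.5000
row 1: 0.0000x + 12.0000y = 18.0000  (c_2=19.5000)
row 2: 16.0000x + 0.0000y = 24.0000  (c_3=13.5000)
Cramer on rows 1–2 → x = 1.5000, y = 1.5000

(1.5000, 1.5000)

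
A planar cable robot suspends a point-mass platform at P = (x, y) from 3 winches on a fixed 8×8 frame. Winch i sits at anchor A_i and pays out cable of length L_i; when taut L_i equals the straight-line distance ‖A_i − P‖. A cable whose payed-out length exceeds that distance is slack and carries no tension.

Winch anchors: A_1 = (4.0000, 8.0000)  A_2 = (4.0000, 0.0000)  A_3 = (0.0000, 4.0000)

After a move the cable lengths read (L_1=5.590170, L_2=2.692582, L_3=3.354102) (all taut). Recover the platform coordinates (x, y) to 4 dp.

circle eqns → linear via eq_j − eq_1; set c_j = A_j·A_j − L_j²
c_1 = 16.0000+64.0000−31.2500 = 48.7500
0.0000·x + 16.0000·y = c_1−c_2 = 40.0000
8.0000·x + 8.0000·y = c_1−c_3 = 44.0000
solve first two rows → x=3.0000, y=2.5000

(3.0000, 2.5000)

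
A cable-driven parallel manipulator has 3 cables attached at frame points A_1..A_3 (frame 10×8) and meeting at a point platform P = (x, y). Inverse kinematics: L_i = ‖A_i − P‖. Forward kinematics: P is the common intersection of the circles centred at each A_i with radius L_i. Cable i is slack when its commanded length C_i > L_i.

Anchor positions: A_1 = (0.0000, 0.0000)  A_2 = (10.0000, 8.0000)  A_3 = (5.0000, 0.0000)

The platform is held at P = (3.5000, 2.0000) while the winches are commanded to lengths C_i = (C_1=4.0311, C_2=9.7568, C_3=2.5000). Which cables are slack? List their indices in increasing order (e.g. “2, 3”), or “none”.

2

cable 1: L_1 = ‖A_1−P‖ = 4.0311;  C_1 = 4.0311 → taut
cable 2: L_2 = ‖A_2−P‖ = 8.8459;  C_2 = 9.7568 → slack
cable 3: L_3 = ‖A_3−P‖ = 2.5000;  C_3 = 2.5000 → taut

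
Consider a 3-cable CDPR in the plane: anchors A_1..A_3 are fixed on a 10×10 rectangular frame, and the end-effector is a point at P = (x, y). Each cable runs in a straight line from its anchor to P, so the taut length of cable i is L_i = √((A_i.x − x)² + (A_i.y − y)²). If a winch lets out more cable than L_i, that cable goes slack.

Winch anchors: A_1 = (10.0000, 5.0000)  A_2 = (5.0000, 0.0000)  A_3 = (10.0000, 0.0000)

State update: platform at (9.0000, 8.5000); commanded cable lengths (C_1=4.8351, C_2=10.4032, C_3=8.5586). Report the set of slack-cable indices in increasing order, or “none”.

1, 2

i=1: geometric 3.6401 vs commanded 4.8351 ⇒ slack
i=2: geometric 9.3941 vs commanded 10.4032 ⇒ slack
i=3: geometric 8.5586 vs commanded 8.5586 ⇒ taut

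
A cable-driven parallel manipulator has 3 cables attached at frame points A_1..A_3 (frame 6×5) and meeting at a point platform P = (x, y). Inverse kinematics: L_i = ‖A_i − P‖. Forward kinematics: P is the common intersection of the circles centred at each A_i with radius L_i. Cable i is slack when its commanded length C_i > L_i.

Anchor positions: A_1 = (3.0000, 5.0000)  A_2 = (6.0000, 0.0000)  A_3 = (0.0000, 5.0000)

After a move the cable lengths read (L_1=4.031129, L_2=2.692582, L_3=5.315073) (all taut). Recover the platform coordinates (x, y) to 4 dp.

circle eqns → linear via eq_j − eq_1; set c_j = A_j·A_j − L_j²
c_1 = 9.0000+25.0000−16.2500 = 17.7500
-6.0000·x + 10.0000·y = c_1−c_2 = -11.0000
6.0000·x + 0.0000·y = c_1−c_3 = 21.0000
solve first two rows → x=3.5000, y=1.0000

(3.5000, 1.0000)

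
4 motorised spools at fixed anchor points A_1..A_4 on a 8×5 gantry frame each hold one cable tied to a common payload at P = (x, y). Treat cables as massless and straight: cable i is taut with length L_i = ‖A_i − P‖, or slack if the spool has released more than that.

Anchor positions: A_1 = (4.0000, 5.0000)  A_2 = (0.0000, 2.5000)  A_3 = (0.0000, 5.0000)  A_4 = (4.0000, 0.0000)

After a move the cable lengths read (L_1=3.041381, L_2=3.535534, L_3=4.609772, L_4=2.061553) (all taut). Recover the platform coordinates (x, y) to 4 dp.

each cable: (A_i−P)·(A_i−P) = L_i²; let c_i = ‖A_i‖²−L_i²
c_1 = 16.0000+25.0000−9.2500 = 31.7500
row 1: 8.0000x + 5.0000y = 38.0000  (c_2=-6.2500)
row 2: 8.0000x + 0.0000y = 28.0000  (c_3=3.7500)
row 3: 0.0000x + 10.0000y = 20.0000  (c_4=11.7500)
Cramer on rows 1–2 → x = 3.5000, y = 2.0000
check cable 4: ‖A_4−P‖² = 4.2500 ≈ L_4² = 4.2500 ✓

(3.5000, 2.0000)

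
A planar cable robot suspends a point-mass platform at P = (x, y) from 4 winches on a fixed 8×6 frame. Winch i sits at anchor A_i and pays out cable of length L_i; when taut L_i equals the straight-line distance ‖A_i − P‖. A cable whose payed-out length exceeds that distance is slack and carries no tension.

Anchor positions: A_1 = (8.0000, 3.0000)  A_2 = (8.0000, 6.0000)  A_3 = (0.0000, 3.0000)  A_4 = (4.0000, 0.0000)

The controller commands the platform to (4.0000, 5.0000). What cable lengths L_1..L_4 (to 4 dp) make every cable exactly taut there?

(4.4721, 4.1231, 4.4721, 5.0000)

cable 1: Δx=4.0000, Δy=-2.0000; L_1 = √(Δx²+Δy²) = 4.4721
cable 2: Δx=4.0000, Δy=1.0000; L_2 = √(Δx²+Δy²) = 4.1231
cable 3: Δx=-4.0000, Δy=-2.0000; L_3 = √(Δx²+Δy²) = 4.4721
cable 4: Δx=0.0000, Δy=-5.0000; L_4 = √(Δx²+Δy²) = 5.0000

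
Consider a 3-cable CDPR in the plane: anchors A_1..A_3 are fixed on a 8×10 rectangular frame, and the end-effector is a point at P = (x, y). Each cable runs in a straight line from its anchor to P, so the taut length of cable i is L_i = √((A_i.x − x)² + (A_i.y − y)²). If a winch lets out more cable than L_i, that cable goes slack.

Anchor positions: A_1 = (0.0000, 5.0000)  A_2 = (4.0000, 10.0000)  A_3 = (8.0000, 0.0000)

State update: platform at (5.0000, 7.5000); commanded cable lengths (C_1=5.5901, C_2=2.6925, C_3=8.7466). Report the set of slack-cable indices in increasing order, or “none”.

i=1: geometric 5.5902 vs commanded 5.5901 ⇒ taut
i=2: geometric 2.6926 vs commanded 2.6925 ⇒ taut
i=3: geometric 8.0777 vs commanded 8.7466 ⇒ slack

3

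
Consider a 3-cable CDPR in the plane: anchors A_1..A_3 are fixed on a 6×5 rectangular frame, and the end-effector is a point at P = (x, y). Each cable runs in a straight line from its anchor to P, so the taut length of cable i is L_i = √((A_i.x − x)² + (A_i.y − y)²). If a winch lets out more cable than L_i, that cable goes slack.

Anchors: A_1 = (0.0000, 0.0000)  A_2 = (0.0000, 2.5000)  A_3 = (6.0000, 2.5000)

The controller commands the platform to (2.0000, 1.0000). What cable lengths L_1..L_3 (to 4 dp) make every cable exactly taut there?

L_1 = √((0.0000−2.0000)² + (0.0000−1.0000)²) = 2.2361
L_2 = √((0.0000−2.0000)² + (2.5000−1.0000)²) = 2.5000
L_3 = √((6.0000−2.0000)² + (2.5000−1.0000)²) = 4.2720

(2.2361, 2.5000, 4.2720)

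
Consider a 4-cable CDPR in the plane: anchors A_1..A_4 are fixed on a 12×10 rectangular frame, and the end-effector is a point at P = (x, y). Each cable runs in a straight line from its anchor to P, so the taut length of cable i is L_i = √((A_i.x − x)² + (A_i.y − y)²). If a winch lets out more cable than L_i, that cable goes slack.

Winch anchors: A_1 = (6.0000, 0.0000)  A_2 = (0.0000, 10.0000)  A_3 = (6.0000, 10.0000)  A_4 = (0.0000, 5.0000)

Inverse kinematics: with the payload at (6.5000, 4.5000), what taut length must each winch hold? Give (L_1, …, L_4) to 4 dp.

cable 1: Δx=-0.5000, Δy=-4.5000; L_1 = √(Δx²+Δy²) = 4.5277
cable 2: Δx=-6.5000, Δy=5.5000; L_2 = √(Δx²+Δy²) = 8.5147
cable 3: Δx=-0.5000, Δy=5.5000; L_3 = √(Δx²+Δy²) = 5.5227
cable 4: Δx=-6.5000, Δy=0.5000; L_4 = √(Δx²+Δy²) = 6.5192

(4.5277, 8.5147, 5.5227, 6.5192)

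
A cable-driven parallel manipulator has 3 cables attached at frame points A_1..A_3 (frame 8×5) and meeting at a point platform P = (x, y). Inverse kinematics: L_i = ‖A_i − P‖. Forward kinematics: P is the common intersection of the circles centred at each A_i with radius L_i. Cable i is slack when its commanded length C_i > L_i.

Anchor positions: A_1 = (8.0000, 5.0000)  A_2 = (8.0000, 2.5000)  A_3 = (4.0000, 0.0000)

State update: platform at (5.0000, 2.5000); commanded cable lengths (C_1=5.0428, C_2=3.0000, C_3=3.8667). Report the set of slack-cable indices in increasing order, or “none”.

i=1: geometric 3.9051 vs commanded 5.0428 ⇒ slack
i=2: geometric 3.0000 vs commanded 3.0000 ⇒ taut
i=3: geometric 2.6926 vs commanded 3.8667 ⇒ slack

1, 3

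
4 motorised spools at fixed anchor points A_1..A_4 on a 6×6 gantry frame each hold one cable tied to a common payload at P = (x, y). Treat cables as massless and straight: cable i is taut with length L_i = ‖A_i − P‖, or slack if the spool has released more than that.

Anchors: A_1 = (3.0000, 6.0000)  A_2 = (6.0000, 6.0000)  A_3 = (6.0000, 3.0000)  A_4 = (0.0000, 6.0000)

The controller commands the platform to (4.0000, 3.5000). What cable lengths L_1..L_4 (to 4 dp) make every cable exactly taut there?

L_1: Δ = A_1−P = (-1.0000, 2.5000) → ‖Δ‖ = √7.2500 = 2.6926
L_2: Δ = A_2−P = (2.0000, 2.5000) → ‖Δ‖ = √10.2500 = 3.2016
L_3: Δ = A_3−P = (2.0000, -0.5000) → ‖Δ‖ = √4.2500 = 2.0616
L_4: Δ = A_4−P = (-4.0000, 2.5000) → ‖Δ‖ = √22.2500 = 4.7170

(2.6926, 3.2016, 2.0616, 4.7170)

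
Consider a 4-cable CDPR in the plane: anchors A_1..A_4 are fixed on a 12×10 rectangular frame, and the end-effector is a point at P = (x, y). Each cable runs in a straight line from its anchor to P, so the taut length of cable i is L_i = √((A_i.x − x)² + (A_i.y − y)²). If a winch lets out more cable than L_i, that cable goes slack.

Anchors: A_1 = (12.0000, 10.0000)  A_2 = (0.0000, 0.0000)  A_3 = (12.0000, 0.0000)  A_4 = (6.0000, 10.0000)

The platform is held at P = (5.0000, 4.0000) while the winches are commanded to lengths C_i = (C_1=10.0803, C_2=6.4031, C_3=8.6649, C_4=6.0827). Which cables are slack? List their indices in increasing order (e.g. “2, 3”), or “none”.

cable 1: L_1 = ‖A_1−P‖ = 9.2195;  C_1 = 10.0803 → slack
cable 2: L_2 = ‖A_2−P‖ = 6.4031;  C_2 = 6.4031 → taut
cable 3: L_3 = ‖A_3−P‖ = 8.0623;  C_3 = 8.6649 → slack
cable 4: L_4 = ‖A_4−P‖ = 6.0828;  C_4 = 6.0827 → taut

1, 3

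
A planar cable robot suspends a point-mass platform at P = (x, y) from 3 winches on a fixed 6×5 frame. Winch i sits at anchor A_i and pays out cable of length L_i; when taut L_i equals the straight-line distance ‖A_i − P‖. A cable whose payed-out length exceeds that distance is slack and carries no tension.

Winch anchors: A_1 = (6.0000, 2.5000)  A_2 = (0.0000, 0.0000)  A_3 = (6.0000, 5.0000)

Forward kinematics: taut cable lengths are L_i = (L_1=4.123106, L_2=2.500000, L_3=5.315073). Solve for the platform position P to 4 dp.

expand ‖A_i−P‖²=L_i² and subtract eq 1 (c_i ≔ ‖A_i‖²−L_i²)
c_1 = 36.0000+6.2500−17.0000 = 25.2500
eq1−eq2 → [12.0000  5.0000]·P = 31.5000
eq1−eq3 → [0.0000  -5.0000]·P = -7.5000
2×2 solve → P = (2.0000, 1.5000)

(2.0000, 1.5000)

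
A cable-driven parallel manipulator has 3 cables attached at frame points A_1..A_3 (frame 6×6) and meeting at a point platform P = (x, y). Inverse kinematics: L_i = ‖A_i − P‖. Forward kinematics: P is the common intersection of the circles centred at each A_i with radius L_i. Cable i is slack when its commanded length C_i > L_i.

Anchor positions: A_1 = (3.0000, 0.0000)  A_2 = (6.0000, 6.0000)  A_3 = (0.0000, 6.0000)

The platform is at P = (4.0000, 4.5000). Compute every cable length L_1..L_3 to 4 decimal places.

L_1 = √((3.0000−4.0000)² + (0.0000−4.5000)²) = 4.6098
L_2 = √((6.0000−4.0000)² + (6.0000−4.5000)²) = 2.5000
L_3 = √((0.0000−4.0000)² + (6.0000−4.5000)²) = 4.2720

(4.6098, 2.5000, 4.2720)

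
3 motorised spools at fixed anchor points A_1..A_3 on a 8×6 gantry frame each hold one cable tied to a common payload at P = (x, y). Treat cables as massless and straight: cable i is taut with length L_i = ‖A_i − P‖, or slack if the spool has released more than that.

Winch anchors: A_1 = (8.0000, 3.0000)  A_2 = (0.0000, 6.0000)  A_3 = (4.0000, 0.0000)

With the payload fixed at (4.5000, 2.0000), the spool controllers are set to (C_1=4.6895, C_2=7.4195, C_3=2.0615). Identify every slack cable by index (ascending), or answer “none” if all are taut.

1, 2

i=1: geometric 3.6401 vs commanded 4.6895 ⇒ slack
i=2: geometric 6.0208 vs commanded 7.4195 ⇒ slack
i=3: geometric 2.0616 vs commanded 2.0615 ⇒ taut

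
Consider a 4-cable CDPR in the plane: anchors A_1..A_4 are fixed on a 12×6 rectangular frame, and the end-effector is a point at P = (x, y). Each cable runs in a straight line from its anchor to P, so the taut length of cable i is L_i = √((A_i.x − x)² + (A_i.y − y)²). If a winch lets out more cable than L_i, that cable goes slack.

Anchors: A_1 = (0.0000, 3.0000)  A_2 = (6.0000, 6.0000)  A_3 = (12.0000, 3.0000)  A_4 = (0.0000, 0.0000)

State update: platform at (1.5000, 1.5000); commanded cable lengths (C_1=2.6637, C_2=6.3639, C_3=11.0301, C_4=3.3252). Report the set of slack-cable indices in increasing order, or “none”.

1, 3, 4

i=1: geometric 2.1213 vs commanded 2.6637 ⇒ slack
i=2: geometric 6.3640 vs commanded 6.3639 ⇒ taut
i=3: geometric 10.6066 vs commanded 11.0301 ⇒ slack
i=4: geometric 2.1213 vs commanded 3.3252 ⇒ slack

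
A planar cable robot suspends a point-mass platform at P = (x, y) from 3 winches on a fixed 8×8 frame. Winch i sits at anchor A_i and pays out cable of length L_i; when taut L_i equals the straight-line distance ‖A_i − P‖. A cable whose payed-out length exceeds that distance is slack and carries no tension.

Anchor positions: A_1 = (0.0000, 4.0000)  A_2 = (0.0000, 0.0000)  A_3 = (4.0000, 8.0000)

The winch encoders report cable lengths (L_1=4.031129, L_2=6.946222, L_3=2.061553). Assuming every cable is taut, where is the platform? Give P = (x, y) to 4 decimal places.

each cable: (A_i−P)·(A_i−P) = L_i²; let q_i = ‖A_i‖²−L_i²
q_1 = 0.0000+16.0000−16.2500 = -0.2500
row 1: 0.0000x + 8.0000y = 48.0000  (q_2=-48.2500)
row 2: -8.0000x − 8.0000y = -76.0000  (q_3=75.7500)
Cramer on rows 1–2 → x = 3.5000, y = 6.0000

(3.5000, 6.0000)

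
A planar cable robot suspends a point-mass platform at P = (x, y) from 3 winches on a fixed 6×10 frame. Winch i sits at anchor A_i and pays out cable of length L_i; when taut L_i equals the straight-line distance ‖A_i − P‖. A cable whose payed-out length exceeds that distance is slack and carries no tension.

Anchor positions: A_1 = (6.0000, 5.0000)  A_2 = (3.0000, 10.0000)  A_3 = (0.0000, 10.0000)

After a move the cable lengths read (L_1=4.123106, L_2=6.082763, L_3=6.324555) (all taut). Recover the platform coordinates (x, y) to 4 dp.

expand ‖A_i−P‖²=L_i² and subtract eq 1 (q_i ≔ ‖A_i‖²−L_i²)
q_1 = 36.0000+25.0000−17.0000 = 44.0000
eq1−eq2 → [6.0000  -10.0000]·P = -28.0000
eq1−eq3 → [12.0000  -10.0000]·P = -16.0000
2×2 solve → P = (2.0000, 4.0000)

(2.0000, 4.0000)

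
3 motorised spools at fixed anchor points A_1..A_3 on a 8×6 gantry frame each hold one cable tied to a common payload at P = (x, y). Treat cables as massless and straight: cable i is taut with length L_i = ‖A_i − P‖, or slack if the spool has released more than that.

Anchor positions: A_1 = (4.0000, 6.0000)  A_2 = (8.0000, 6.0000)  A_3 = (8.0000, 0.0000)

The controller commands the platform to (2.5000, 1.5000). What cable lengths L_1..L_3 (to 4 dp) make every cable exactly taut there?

L_1 = √((4.0000−2.5000)² + (6.0000−1.5000)²) = 4.7434
L_2 = √((8.0000−2.5000)² + (6.0000−1.5000)²) = 7.1063
L_3 = √((8.0000−2.5000)² + (0.0000−1.5000)²) = 5.7009

(4.7434, 7.1063, 5.7009)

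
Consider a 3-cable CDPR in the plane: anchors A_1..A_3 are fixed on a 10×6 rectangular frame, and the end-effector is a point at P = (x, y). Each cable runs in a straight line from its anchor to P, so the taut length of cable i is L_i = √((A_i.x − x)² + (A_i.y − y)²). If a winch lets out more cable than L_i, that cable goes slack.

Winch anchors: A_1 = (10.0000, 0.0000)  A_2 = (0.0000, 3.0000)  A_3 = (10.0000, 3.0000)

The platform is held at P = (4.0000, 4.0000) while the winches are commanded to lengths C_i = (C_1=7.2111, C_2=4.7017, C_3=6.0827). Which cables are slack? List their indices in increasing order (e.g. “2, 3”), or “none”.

2

cable 1: √((6.0000)²+(-4.0000)²)=7.2111, C_1=7.2111: taut
cable 2: √((-4.0000)²+(-1.0000)²)=4.1231, C_2=4.7017: slack
cable 3: √((6.0000)²+(-1.0000)²)=6.0828, C_3=6.0827: taut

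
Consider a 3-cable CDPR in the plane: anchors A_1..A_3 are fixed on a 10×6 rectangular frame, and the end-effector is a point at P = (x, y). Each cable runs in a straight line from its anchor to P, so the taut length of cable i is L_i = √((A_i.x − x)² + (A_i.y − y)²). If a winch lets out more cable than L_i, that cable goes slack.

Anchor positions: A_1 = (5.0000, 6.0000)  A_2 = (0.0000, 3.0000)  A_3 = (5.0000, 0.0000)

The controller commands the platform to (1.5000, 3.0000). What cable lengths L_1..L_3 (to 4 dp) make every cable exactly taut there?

L_1: Δ = A_1−P = (3.5000, 3.0000) → ‖Δ‖ = √21.2500 = 4.6098
L_2: Δ = A_2−P = (-1.5000, 0.0000) → ‖Δ‖ = √2.2500 = 1.5000
L_3: Δ = A_3−P = (3.5000, -3.0000) → ‖Δ‖ = √21.2500 = 4.6098

(4.6098, 1.5000, 4.6098)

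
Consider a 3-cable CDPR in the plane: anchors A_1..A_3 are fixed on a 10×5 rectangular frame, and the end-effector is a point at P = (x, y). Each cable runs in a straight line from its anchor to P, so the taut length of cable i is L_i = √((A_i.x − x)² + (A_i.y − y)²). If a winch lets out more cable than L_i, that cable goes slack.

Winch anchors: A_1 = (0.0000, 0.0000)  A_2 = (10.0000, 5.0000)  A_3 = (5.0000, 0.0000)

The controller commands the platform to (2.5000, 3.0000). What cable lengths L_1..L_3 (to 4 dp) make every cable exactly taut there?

L_1 = √((0.0000−2.5000)² + (0.0000−3.0000)²) = 3.9051
L_2 = √((10.0000−2.5000)² + (5.0000−3.0000)²) = 7.7621
L_3 = √((5.0000−2.5000)² + (0.0000−3.0000)²) = 3.9051

(3.9051, 7.7621, 3.9051)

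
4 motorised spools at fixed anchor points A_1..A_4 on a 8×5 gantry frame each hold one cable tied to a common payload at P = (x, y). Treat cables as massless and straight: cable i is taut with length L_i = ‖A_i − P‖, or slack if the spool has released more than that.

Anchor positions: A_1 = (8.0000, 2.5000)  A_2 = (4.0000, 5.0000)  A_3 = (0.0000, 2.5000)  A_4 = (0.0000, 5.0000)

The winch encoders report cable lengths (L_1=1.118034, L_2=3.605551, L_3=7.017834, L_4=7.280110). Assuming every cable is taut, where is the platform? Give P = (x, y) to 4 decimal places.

each cable: (A_i−P)·(A_i−P) = L_i²; let c_i = ‖A_i‖²−L_i²
c_1 = 64.0000+6.2500−1.2500 = 69.0000
row 1: 8.0000x − 5.0000y = 41.0000  (c_2=28.0000)
row 2: 16.0000x + 0.0000y = 112.0000  (c_3=-43.0000)
row 3: 16.0000x − 5.0000y = 97.0000  (c_4=-28.0000)
Cramer on rows 1–2 → x = 7.0000, y = 3.0000
check cable 4: ‖A_4−P‖² = 53.0000 ≈ L_4² = 53.0000 ✓

(7.0000, 3.0000)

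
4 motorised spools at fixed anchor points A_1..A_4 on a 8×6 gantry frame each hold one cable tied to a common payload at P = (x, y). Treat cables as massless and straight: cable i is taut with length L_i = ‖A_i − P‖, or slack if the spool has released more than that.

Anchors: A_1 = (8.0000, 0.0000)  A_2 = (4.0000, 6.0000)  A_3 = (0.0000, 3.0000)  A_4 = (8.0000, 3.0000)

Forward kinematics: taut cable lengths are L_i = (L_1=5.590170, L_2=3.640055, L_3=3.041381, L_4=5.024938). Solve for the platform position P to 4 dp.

(3.0000, 2.5000)

expand ‖A_i−P‖²=L_i² and subtract eq 1 (c_i ≔ ‖A_i‖²−L_i²)
c_1 = 64.0000+0.0000−31.2500 = 32.7500
eq1−eq2 → [8.0000  -12.0000]·P = -6.0000
eq1−eq3 → [16.0000  -6.0000]·P = 33.0000
eq1−eq4 → [0.0000  -6.0000]·P = -15.0000
2×2 solve → P = (3.0000, 2.5000)
check cable 4: ‖A_4−P‖² = 25.2500 ≈ L_4² = 25.2500 ✓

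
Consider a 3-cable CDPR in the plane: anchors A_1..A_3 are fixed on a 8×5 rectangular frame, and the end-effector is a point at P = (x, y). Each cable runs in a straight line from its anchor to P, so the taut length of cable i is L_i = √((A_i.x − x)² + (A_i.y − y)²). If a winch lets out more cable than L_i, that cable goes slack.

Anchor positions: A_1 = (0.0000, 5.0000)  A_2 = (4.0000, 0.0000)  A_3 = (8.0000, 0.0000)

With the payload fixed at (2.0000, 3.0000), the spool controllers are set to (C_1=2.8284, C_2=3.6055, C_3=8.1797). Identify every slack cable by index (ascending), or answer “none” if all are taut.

i=1: geometric 2.8284 vs commanded 2.8284 ⇒ taut
i=2: geometric 3.6056 vs commanded 3.6055 ⇒ taut
i=3: geometric 6.7082 vs commanded 8.1797 ⇒ slack

3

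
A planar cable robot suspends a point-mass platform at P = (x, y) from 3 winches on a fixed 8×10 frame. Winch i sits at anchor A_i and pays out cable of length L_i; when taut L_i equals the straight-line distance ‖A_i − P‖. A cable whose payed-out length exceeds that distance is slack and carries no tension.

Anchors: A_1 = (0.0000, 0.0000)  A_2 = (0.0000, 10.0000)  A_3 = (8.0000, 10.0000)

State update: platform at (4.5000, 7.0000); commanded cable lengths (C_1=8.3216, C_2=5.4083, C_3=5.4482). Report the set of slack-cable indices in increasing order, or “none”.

i=1: geometric 8.3217 vs commanded 8.3216 ⇒ taut
i=2: geometric 5.4083 vs commanded 5.4083 ⇒ taut
i=3: geometric 4.6098 vs commanded 5.4482 ⇒ slack

3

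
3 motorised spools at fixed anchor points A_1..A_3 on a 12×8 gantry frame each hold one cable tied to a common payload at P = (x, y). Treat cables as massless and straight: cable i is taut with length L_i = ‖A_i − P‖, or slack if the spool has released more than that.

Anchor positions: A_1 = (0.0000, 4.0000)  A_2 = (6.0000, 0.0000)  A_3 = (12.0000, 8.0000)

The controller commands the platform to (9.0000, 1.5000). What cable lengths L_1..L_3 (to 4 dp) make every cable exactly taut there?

L_1: Δ = A_1−P = (-9.0000, 2.5000) → ‖Δ‖ = √87.2500 = 9.3408
L_2: Δ = A_2−P = (-3.0000, -1.5000) → ‖Δ‖ = √11.2500 = 3.3541
L_3: Δ = A_3−P = (3.0000, 6.5000) → ‖Δ‖ = √51.2500 = 7.1589

(9.3408, 3.3541, 7.1589)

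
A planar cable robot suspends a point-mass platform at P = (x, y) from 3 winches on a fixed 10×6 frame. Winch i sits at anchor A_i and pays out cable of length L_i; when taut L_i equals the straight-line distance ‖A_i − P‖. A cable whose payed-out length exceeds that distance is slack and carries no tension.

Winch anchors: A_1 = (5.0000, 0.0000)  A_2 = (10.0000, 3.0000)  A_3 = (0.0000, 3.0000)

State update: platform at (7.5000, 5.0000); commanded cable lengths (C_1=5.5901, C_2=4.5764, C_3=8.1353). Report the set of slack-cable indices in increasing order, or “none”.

2, 3

i=1: geometric 5.5902 vs commanded 5.5901 ⇒ taut
i=2: geometric 3.2016 vs commanded 4.5764 ⇒ slack
i=3: geometric 7.7621 vs commanded 8.1353 ⇒ slack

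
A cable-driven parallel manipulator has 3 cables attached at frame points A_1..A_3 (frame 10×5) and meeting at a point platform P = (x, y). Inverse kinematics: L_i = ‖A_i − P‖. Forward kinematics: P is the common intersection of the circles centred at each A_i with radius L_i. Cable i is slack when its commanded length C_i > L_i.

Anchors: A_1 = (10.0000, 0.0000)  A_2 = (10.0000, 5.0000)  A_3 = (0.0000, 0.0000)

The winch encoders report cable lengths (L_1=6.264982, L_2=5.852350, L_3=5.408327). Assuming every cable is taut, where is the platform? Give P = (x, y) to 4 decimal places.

circle eqns → linear via eq_j − eq_1; set q_j = A_j·A_j − L_j²
q_1 = 100.0000+0.0000−39.2500 = 60.7500
0.0000·x − 10.0000·y = q_1−q_2 = -30.0000
20.0000·x + 0.0000·y = q_1−q_3 = 90.0000
solve first two rows → x=4.5000, y=3.0000

(4.5000, 3.0000)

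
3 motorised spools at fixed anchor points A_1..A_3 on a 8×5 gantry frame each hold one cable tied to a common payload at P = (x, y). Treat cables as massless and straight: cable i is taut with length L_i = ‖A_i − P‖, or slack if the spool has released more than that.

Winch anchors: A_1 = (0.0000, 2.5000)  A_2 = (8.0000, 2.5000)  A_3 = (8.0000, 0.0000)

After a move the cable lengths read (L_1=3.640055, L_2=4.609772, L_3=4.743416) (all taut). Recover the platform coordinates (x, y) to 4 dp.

(3.5000, 1.5000)

expand ‖A_i−P‖²=L_i² and subtract eq 1 (q_i ≔ ‖A_i‖²−L_i²)
q_1 = 0.0000+6.2500−13.2500 = -7.0000
eq1−eq2 → [-16.0000  0.0000]·P = -56.0000
eq1−eq3 → [-16.0000  5.0000]·P = -48.5000
2×2 solve → P = (3.5000, 1.5000)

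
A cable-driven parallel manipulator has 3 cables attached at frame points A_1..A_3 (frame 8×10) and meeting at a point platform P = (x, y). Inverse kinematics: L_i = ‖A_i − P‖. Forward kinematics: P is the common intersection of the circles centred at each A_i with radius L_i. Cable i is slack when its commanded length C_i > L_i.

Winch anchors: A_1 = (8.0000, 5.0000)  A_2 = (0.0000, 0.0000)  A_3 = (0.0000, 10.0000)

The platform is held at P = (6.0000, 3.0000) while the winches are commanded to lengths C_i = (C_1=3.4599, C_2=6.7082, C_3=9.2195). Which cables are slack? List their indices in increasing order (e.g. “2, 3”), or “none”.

1

cable 1: L_1 = ‖A_1−P‖ = 2.8284;  C_1 = 3.4599 → slack
cable 2: L_2 = ‖A_2−P‖ = 6.7082;  C_2 = 6.7082 → taut
cable 3: L_3 = ‖A_3−P‖ = 9.2195;  C_3 = 9.2195 → taut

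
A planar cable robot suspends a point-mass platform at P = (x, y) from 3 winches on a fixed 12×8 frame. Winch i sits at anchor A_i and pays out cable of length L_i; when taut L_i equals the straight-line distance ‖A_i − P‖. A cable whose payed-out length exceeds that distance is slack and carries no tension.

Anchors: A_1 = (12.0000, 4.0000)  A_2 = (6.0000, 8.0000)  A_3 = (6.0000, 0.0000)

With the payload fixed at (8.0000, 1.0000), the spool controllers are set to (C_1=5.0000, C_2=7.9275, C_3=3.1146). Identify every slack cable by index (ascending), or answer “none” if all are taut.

i=1: geometric 5.0000 vs commanded 5.0000 ⇒ taut
i=2: geometric 7.2801 vs commanded 7.9275 ⇒ slack
i=3: geometric 2.2361 vs commanded 3.1146 ⇒ slack

2, 3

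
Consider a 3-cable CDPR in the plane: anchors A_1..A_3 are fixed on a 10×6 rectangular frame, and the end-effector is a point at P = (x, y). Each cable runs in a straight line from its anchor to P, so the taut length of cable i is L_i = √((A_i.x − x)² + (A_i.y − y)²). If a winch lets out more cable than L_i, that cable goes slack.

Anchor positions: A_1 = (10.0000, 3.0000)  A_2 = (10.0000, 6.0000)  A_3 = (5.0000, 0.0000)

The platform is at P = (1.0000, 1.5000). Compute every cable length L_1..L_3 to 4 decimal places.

(9.1241, 10.0623, 4.2720)

L_1 = √((10.0000−1.0000)² + (3.0000−1.5000)²) = 9.1241
L_2 = √((10.0000−1.0000)² + (6.0000−1.5000)²) = 10.0623
L_3 = √((5.0000−1.0000)² + (0.0000−1.5000)²) = 4.2720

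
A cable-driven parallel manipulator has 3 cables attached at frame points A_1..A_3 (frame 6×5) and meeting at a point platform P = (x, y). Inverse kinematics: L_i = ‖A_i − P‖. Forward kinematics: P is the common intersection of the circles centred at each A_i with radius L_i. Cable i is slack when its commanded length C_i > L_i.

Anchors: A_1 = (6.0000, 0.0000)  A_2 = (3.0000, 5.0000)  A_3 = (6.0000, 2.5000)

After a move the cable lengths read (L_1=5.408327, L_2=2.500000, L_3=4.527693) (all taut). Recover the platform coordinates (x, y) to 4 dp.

each cable: (A_i−P)·(A_i−P) = L_i²; let q_i = ‖A_i‖²−L_i²
q_1 = 36.0000+0.0000−29.2500 = 6.7500
row 1: 6.0000x − 10.0000y = -21.0000  (q_2=27.7500)
row 2: 0.0000x − 5.0000y = -15.0000  (q_3=21.7500)
Cramer on rows 1–2 → x = 1.5000, y = 3.0000

(1.5000, 3.0000)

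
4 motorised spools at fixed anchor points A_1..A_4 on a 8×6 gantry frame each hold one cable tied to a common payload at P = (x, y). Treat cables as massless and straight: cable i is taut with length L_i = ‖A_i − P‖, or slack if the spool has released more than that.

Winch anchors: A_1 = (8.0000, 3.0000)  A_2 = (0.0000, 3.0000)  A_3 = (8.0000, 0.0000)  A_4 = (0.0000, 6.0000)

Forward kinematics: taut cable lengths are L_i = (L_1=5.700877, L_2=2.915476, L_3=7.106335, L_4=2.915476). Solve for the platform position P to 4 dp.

(2.5000, 4.5000)

each cable: (A_i−P)·(A_i−P) = L_i²; let k_i = ‖A_i‖²−L_i²
k_1 = 64.0000+9.0000−32.5000 = 40.5000
row 1: 16.0000x + 0.0000y = 40.0000  (k_2=0.5000)
row 2: 0.0000x + 6.0000y = 27.0000  (k_3=13.5000)
row 3: 16.0000x − 6.0000y = 13.0000  (k_4=27.5000)
Cramer on rows 1–2 → x = 2.5000, y = 4.5000
check cable 4: ‖A_4−P‖² = 8.5000 ≈ L_4² = 8.5000 ✓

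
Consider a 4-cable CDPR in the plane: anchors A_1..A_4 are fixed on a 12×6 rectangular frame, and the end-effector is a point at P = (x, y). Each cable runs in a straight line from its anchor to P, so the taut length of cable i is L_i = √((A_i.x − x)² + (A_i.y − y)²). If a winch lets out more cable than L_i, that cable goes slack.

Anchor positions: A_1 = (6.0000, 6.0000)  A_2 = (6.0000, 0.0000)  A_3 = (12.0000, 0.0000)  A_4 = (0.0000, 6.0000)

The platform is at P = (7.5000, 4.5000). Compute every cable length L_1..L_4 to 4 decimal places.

L_1 = √((6.0000−7.5000)² + (6.0000−4.5000)²) = 2.1213
L_2 = √((6.0000−7.5000)² + (0.0000−4.5000)²) = 4.7434
L_3 = √((12.0000−7.5000)² + (0.0000−4.5000)²) = 6.3640
L_4 = √((0.0000−7.5000)² + (6.0000−4.5000)²) = 7.6485

(2.1213, 4.7434, 6.3640, 7.6485)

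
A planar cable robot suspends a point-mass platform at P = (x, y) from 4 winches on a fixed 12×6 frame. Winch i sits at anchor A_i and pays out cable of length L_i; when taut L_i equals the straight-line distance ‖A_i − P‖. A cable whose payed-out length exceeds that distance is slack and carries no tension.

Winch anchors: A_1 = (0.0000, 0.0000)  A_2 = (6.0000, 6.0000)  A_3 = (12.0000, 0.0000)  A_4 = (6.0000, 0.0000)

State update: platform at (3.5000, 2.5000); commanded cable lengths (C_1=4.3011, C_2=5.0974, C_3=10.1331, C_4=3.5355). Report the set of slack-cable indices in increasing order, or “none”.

2, 3

cable 1: √((-3.5000)²+(-2.5000)²)=4.3012, C_1=4.3011: taut
cable 2: √((2.5000)²+(3.5000)²)=4.3012, C_2=5.0974: slack
cable 3: √((8.5000)²+(-2.5000)²)=8.8600, C_3=10.1331: slack
cable 4: √((2.5000)²+(-2.5000)²)=3.5355, C_4=3.5355: taut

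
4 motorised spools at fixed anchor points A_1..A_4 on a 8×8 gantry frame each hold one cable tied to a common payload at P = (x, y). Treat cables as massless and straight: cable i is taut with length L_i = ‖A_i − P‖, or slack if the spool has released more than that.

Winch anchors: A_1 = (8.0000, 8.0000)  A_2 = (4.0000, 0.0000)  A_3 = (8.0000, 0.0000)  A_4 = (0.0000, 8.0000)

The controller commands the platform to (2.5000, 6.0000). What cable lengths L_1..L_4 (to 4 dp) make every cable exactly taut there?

L_1: Δ = A_1−P = (5.5000, 2.0000) → ‖Δ‖ = √34.2500 = 5.8523
L_2: Δ = A_2−P = (1.5000, -6.0000) → ‖Δ‖ = √38.2500 = 6.1847
L_3: Δ = A_3−P = (5.5000, -6.0000) → ‖Δ‖ = √66.2500 = 8.1394
L_4: Δ = A_4−P = (-2.5000, 2.0000) → ‖Δ‖ = √10.2500 = 3.2016

(5.8523, 6.1847, 8.1394, 3.2016)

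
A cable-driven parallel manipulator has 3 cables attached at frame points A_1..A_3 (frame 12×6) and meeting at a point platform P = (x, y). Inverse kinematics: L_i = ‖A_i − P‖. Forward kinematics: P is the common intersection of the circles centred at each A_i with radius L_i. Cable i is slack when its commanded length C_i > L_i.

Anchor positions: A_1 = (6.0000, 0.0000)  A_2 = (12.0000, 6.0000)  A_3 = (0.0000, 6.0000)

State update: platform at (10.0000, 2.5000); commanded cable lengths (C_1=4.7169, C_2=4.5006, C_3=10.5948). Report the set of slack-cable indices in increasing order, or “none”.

i=1: geometric 4.7170 vs commanded 4.7169 ⇒ taut
i=2: geometric 4.0311 vs commanded 4.5006 ⇒ slack
i=3: geometric 10.5948 vs commanded 10.5948 ⇒ taut

2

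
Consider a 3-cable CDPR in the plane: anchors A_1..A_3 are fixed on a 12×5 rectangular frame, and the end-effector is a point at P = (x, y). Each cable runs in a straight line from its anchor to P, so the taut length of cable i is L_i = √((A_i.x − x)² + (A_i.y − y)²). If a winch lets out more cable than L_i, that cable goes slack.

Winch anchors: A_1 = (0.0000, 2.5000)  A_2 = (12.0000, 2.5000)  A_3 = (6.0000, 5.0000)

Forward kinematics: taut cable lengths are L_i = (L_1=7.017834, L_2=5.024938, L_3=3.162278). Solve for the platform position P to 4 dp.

(7.0000, 2.0000)

each cable: (A_i−P)·(A_i−P) = L_i²; let q_i = ‖A_i‖²−L_i²
q_1 = 0.0000+6.2500−49.2500 = -43.0000
row 1: -24.0000x + 0.0000y = -168.0000  (q_2=125.0000)
row 2: -12.0000x − 5.0000y = -94.0000  (q_3=51.0000)
Cramer on rows 1–2 → x = 7.0000, y = 2.0000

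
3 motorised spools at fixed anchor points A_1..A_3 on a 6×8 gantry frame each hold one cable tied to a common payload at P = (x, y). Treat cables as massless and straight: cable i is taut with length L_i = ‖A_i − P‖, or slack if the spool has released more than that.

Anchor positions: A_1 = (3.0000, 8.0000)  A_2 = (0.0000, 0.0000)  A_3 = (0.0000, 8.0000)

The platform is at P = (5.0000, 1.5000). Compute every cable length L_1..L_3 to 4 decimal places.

cable 1: Δx=-2.0000, Δy=6.5000; L_1 = √(Δx²+Δy²) = 6.8007
cable 2: Δx=-5.0000, Δy=-1.5000; L_2 = √(Δx²+Δy²) = 5.2202
cable 3: Δx=-5.0000, Δy=6.5000; L_3 = √(Δx²+Δy²) = 8.2006

(6.8007, 5.2202, 8.2006)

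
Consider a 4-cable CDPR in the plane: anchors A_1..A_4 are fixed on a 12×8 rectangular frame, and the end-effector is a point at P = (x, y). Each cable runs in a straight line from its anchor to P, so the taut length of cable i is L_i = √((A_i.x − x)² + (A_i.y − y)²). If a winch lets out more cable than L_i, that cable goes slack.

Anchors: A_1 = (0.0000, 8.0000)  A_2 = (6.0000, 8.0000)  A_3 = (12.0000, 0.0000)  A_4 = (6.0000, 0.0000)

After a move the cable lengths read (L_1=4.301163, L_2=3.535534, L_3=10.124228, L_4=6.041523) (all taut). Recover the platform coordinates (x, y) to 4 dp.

(3.5000, 5.5000)

expand ‖A_i−P‖²=L_i² and subtract eq 1 (c_i ≔ ‖A_i‖²−L_i²)
c_1 = 0.0000+64.0000−18.5000 = 45.5000
eq1−eq2 → [-12.0000  0.0000]·P = -42.0000
eq1−eq3 → [-24.0000  16.0000]·P = 4.0000
eq1−eq4 → [-12.0000  16.0000]·P = 46.0000
2×2 solve → P = (3.5000, 5.5000)
check cable 4: ‖A_4−P‖² = 36.5000 ≈ L_4² = 36.5000 ✓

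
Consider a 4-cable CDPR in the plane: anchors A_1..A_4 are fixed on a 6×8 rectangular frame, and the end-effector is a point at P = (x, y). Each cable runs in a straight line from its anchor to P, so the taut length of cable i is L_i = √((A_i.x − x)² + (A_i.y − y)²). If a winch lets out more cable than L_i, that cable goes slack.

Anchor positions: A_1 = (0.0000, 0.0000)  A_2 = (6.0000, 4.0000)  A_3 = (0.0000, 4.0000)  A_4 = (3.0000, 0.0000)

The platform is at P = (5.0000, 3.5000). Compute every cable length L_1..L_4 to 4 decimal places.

(6.1033, 1.1180, 5.0249, 4.0311)

L_1 = √((0.0000−5.0000)² + (0.0000−3.5000)²) = 6.1033
L_2 = √((6.0000−5.0000)² + (4.0000−3.5000)²) = 1.1180
L_3 = √((0.0000−5.0000)² + (4.0000−3.5000)²) = 5.0249
L_4 = √((3.0000−5.0000)² + (0.0000−3.5000)²) = 4.0311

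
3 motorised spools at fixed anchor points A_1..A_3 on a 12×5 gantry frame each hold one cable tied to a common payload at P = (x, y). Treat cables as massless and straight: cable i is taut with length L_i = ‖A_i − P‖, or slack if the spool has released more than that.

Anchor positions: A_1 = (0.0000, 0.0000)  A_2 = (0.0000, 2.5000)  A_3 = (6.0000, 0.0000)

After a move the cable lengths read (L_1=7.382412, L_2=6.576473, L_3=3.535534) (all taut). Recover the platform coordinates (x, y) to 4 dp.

expand ‖A_i−P‖²=L_i² and subtract eq 1 (q_i ≔ ‖A_i‖²−L_i²)
q_1 = 0.0000+0.0000−54.5000 = -54.5000
eq1−eq2 → [0.0000  -5.0000]·P = -17.5000
eq1−eq3 → [-12.0000  0.0000]·P = -78.0000
2×2 solve → P = (6.5000, 3.5000)

(6.5000, 3.5000)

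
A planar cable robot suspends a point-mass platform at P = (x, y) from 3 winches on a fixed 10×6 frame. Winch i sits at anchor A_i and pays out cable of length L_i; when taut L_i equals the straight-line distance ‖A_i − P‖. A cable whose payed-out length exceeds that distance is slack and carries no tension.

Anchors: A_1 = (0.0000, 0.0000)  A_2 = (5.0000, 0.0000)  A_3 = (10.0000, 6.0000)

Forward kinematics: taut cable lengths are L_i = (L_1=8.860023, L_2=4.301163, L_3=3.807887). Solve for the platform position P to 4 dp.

expand ‖A_i−P‖²=L_i² and subtract eq 1 (c_i ≔ ‖A_i‖²−L_i²)
c_1 = 0.0000+0.0000−78.5000 = -78.5000
eq1−eq2 → [-10.0000  0.0000]·P = -85.0000
eq1−eq3 → [-20.0000  -12.0000]·P = -200.0000
2×2 solve → P = (8.5000, 2.5000)

(8.5000, 2.5000)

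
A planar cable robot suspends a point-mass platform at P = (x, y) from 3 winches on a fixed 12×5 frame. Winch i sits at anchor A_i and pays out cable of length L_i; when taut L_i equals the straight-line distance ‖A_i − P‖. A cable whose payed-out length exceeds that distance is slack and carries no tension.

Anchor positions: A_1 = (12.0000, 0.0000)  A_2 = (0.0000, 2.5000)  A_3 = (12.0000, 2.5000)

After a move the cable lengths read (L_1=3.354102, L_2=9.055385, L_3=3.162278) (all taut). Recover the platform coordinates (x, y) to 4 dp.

(9.0000, 1.5000)

circle eqns → linear via eq_j − eq_1; set c_j = A_j·A_j − L_j²
c_1 = 144.0000+0.0000−11.2500 = 132.7500
24.0000·x − 5.0000·y = c_1−c_2 = 208.5000
0.0000·x − 5.0000·y = c_1−c_3 = -7.5000
solve first two rows → x=9.0000, y=1.5000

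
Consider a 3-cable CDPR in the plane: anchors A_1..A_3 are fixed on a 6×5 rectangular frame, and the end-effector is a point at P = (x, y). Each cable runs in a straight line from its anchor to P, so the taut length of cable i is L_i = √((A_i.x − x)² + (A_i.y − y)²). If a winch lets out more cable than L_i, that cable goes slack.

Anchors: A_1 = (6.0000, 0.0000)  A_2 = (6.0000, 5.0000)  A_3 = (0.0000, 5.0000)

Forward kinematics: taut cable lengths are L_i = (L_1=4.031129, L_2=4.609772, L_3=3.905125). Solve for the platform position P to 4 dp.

(2.5000, 2.0000)

each cable: (A_i−P)·(A_i−P) = L_i²; let c_i = ‖A_i‖²−L_i²
c_1 = 36.0000+0.0000−16.2500 = 19.7500
row 1: 0.0000x − 10.0000y = -20.0000  (c_2=39.7500)
row 2: 12.0000x − 10.0000y = 10.0000  (c_3=9.7500)
Cramer on rows 1–2 → x = 2.5000, y = 2.0000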